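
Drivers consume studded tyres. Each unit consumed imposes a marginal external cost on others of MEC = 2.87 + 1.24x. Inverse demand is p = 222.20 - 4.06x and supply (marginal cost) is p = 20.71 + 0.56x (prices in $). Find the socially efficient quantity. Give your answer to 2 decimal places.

Social marginal benefit = demand − MEC = 219.33 - 5.30x.
Set SMB = MC: 219.33 - 5.30x = 20.71 + 0.56x → x* = 33.8942.

x* = 33.89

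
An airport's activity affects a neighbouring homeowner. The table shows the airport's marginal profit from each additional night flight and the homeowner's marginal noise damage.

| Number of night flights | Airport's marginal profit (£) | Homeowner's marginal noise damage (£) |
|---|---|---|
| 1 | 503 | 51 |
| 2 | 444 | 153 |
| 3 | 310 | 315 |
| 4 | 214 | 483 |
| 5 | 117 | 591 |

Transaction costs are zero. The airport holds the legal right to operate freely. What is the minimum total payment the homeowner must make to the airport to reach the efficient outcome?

£641

Left alone the airport would choose level 5 (marginal profit stays positive).
Efficient level: k* = 2 (marginal profit ≥ marginal noise damage through 2).
The homeowner must at least cover the airport's forgone profit from cutting 5→2: 310 + 214 + 117 = 641.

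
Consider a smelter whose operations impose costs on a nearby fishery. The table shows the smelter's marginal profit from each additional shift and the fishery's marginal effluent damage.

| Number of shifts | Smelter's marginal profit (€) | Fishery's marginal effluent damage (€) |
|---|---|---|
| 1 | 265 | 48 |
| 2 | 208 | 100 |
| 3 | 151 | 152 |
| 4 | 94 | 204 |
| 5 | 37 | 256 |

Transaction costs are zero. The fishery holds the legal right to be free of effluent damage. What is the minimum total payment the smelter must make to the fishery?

Efficient level: marginal profit ≥ marginal effluent damage through level 2, so k* = 2.
With the fishery holding the right, the smelter must at least compensate total damage at k*: 48 + 100 = 148.

€148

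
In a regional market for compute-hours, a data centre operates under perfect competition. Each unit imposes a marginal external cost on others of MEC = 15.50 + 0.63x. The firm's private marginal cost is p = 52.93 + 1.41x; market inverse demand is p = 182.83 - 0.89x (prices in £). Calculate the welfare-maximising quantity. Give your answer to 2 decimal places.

x* = 39.04

Social marginal cost = private MC + MEC = 68.43 + 2.04x.
Set SMC = demand: 68.43 + 2.04x = 182.83 - 0.89x → x* = 39.0444.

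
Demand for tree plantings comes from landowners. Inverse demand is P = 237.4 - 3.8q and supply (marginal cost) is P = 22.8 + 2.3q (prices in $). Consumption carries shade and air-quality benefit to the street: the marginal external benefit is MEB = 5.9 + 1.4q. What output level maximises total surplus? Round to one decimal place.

Social marginal benefit = demand + MEB = 243.3 - 2.4q.
Set SMB = MC: 243.3 - 2.4q = 22.8 + 2.3q → q* = 46.9149.

q* = 46.9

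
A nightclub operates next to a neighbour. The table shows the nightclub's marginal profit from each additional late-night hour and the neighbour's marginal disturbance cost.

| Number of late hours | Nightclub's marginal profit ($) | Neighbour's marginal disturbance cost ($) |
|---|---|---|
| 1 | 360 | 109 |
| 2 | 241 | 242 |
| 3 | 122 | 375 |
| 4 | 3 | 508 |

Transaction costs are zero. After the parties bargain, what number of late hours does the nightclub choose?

Bargaining reaches the level where marginal profit last exceeds marginal disturbance cost.
That holds through level 1 (360 ≥ 109) but not at 2 (241 < 242).

1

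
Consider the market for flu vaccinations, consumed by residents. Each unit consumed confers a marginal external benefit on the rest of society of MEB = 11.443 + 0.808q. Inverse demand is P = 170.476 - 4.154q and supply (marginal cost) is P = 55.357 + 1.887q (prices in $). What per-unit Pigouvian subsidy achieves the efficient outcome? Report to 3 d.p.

subsidy = $30.985 per unit

Social marginal benefit = demand + MEB = 181.919 - 3.346q.
Set SMB = MC: 181.919 - 3.346q = 55.357 + 1.887q → q* = 24.1854.
The Pigouvian subsidy equals MEB at q*: 11.443 + 0.808×24.1854 = 30.9848.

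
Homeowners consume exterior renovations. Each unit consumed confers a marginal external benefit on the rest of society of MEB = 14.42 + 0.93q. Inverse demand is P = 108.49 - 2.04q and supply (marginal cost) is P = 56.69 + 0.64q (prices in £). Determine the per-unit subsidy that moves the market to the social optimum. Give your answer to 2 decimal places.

subsidy = £49.61 per unit

Social marginal benefit = demand + MEB = 122.91 - 1.11q.
Set SMB = MC: 122.91 - 1.11q = 56.69 + 0.64q → q* = 37.8400.
The Pigouvian subsidy equals MEB at q*: 14.42 + 0.93×37.8400 = 49.6112.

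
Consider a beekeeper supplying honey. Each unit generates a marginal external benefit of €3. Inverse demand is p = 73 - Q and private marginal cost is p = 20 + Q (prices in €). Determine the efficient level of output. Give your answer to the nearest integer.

Social marginal cost = private MC − MEB = 17 + Q.
Set SMC = demand: 17 + Q = 73 - Q → Q* = 28.0000.

Q* = 28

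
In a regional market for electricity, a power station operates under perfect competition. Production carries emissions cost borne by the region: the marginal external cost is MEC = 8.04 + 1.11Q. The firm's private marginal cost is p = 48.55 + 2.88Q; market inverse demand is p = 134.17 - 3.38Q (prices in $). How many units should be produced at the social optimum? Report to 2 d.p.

Q* = 10.53

Social marginal cost = private MC + MEC = 56.59 + 3.99Q.
Set SMC = demand: 56.59 + 3.99Q = 134.17 - 3.38Q → Q* = 10.5265.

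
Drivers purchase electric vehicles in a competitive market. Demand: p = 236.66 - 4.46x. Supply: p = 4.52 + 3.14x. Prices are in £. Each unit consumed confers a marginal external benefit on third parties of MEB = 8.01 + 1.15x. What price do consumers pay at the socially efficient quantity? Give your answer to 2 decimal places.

P = £70.60

Social marginal benefit = demand + MEB = 244.67 - 3.31x.
Set SMB = MC: 244.67 - 3.31x = 4.52 + 3.14x → x* = 37.2326.
Consumer price on the demand curve at x*: 236.66 − 4.46×37.2326 = 70.6026.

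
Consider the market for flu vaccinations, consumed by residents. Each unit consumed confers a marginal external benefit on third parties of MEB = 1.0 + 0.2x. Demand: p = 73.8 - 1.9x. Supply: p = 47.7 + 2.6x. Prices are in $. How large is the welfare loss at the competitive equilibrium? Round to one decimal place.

DWL = $0.5

Market equilibrium (private): 47.7 + 2.6x = 73.8 - 1.9x → x_m = 5.8000.
Social marginal benefit = demand + MEB = 74.8 - 1.7x.
Set SMB = MC: 74.8 - 1.7x = 47.7 + 2.6x → x* = 6.3023.
The loss is the area between SMB and MC from x* to x_m; with linear curves that's a triangle of height MEB(x_m).
DWL = ½ × 0.5023 × 2.1600 = 0.5425.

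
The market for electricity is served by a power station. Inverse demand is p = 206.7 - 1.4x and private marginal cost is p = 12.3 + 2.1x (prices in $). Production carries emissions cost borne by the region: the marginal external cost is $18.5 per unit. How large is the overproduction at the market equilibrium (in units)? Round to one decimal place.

5.3 units

Market equilibrium (private): 12.3 + 2.1x = 206.7 - 1.4x → x_m = 55.5429.
Social marginal cost = private MC + MEC = 30.8 + 2.1x.
Set SMC = demand: 30.8 + 2.1x = 206.7 - 1.4x → x* = 50.2571.
Gap = |55.5429 − 50.2571| = 5.2858.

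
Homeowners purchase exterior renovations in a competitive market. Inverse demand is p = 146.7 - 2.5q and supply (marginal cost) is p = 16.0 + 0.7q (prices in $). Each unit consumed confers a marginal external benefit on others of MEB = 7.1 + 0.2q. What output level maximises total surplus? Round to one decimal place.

q* = 45.9

Social marginal benefit = demand + MEB = 153.8 - 2.3q.
Set SMB = MC: 153.8 - 2.3q = 16.0 + 0.7q → q* = 45.9333.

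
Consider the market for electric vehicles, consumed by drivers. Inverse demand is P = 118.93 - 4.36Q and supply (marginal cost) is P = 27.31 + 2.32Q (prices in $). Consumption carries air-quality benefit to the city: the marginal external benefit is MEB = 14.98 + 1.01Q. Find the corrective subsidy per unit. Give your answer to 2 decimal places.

subsidy = $33.97 per unit

Social marginal benefit = demand + MEB = 133.91 - 3.35Q.
Set SMB = MC: 133.91 - 3.35Q = 27.31 + 2.32Q → Q* = 18.8007.
The Pigouvian subsidy equals MEB at Q*: 14.98 + 1.01×18.8007 = 33.9687.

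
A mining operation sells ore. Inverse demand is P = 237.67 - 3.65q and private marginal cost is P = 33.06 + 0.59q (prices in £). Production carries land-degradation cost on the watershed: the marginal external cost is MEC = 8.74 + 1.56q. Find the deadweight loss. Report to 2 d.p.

Market equilibrium (private): 33.06 + 0.59q = 237.67 - 3.65q → q_m = 48.2571.
Social marginal cost = private MC + MEC = 41.80 + 2.15q.
Set SMC = demand: 41.80 + 2.15q = 237.67 - 3.65q → q* = 33.7707.
Between q* and q_m the wedge SMC − demand runs linearly from 0 to MEC(q_m), so the loss is a triangle.
DWL = ½ × 14.4864 × 84.0210 = 608.5809.

DWL = £608.58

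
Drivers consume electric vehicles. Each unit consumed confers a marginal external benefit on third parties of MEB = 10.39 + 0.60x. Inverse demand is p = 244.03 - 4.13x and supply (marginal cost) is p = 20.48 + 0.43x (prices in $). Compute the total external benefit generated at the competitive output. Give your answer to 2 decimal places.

Market equilibrium (private): 20.48 + 0.43x = 244.03 - 4.13x → x_m = 49.0241.
Total external benefit = ∫₀^{x_m} (10.39 + 0.60x) dx = 10.39×49.0241 + ½×0.60×49.0241² = 1230.3691.

$1230.37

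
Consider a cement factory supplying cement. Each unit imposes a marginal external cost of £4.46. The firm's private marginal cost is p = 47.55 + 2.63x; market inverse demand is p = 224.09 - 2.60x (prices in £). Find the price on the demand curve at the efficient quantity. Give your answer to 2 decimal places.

Social marginal cost = private MC + MEC = 52.01 + 2.63x.
Set SMC = demand: 52.01 + 2.63x = 224.09 - 2.60x → x* = 32.9025.
Consumer price on the demand curve at x*: 224.09 − 2.60×32.9025 = 138.5435.

P = £138.54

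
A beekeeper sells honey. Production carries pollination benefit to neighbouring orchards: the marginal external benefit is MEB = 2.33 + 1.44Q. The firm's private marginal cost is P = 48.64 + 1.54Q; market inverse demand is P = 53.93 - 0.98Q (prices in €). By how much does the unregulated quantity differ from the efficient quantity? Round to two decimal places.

Market equilibrium (private): 48.64 + 1.54Q = 53.93 - 0.98Q → Q_m = 2.0992.
Social marginal cost = private MC − MEB = 46.31 + 0.10Q.
Set SMC = demand: 46.31 + 0.10Q = 53.93 - 0.98Q → Q* = 7.0556.
Gap = |2.0992 − 7.0556| = 4.9564.

4.96 units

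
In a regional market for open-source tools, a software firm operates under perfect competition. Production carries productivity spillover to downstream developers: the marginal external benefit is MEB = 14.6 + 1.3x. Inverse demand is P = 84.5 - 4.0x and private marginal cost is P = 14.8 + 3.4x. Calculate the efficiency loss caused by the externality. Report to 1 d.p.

Market equilibrium (private): 14.8 + 3.4x = 84.5 - 4.0x → x_m = 9.4189.
Social marginal cost = private MC − MEB = 0.2 + 2.1x.
Set SMC = demand: 0.2 + 2.1x = 84.5 - 4.0x → x* = 13.8197.
Between x* and x_m the wedge demand − SMC runs linearly from 0 to MEB(x_m), so the loss is a triangle.
DWL = ½ × 4.4008 × 26.8446 = 59.0689.

DWL = 59.1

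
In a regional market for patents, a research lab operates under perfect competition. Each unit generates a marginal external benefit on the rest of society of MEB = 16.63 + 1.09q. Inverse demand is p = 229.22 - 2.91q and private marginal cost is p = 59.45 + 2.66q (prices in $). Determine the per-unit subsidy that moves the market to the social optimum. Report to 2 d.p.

Social marginal cost = private MC − MEB = 42.82 + 1.57q.
Set SMC = demand: 42.82 + 1.57q = 229.22 - 2.91q → q* = 41.6071.
The Pigouvian subsidy equals MEB at q*: 16.63 + 1.09×41.6071 = 61.9817.

subsidy = $61.98 per unit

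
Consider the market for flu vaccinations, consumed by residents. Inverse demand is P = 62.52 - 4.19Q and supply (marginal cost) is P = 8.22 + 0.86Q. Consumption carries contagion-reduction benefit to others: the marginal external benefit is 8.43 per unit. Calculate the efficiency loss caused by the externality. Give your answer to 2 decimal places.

DWL = 7.04

Market equilibrium (private): 8.22 + 0.86Q = 62.52 - 4.19Q → Q_m = 10.7525.
Social marginal benefit = demand + MEB = 70.95 - 4.19Q.
Set SMB = MC: 70.95 - 4.19Q = 8.22 + 0.86Q → Q* = 12.4218.
Between Q* and Q_m the wedge SMB − MC runs linearly from 0 to MEB(Q_m), so the loss is a triangle.
DWL = ½ × 1.6693 × 8.4300 = 7.0361.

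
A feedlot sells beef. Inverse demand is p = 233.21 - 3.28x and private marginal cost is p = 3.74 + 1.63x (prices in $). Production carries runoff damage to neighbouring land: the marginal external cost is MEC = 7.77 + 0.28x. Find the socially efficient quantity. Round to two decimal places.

x* = 42.72

Social marginal cost = private MC + MEC = 11.51 + 1.91x.
Set SMC = demand: 11.51 + 1.91x = 233.21 - 3.28x → x* = 42.7168.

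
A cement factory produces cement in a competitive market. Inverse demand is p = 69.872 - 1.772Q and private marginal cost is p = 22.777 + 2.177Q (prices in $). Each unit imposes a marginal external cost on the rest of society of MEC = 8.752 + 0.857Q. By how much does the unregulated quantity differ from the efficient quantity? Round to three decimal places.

3.948 units

Market equilibrium (private): 22.777 + 2.177Q = 69.872 - 1.772Q → Q_m = 11.9258.
Social marginal cost = private MC + MEC = 31.529 + 3.034Q.
Set SMC = demand: 31.529 + 3.034Q = 69.872 - 1.772Q → Q* = 7.9782.
Gap = |11.9258 − 7.9782| = 3.9476.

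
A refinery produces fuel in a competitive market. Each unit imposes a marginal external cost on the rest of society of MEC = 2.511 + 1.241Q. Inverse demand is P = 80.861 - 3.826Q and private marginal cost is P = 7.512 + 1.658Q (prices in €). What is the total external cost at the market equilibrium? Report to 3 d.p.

Market equilibrium (private): 7.512 + 1.658Q = 80.861 - 3.826Q → Q_m = 13.3751.
Total external cost = ∫₀^{Q_m} (2.511 + 1.241Q) dQ = 2.511×13.3751 + ½×1.241×13.3751² = 144.5882.

€144.588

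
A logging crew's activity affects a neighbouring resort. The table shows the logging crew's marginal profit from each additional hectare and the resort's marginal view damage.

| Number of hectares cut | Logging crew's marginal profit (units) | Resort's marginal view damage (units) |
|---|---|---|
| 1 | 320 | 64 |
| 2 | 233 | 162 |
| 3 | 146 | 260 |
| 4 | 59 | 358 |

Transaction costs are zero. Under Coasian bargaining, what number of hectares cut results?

Bargaining reaches the level where marginal profit last exceeds marginal view damage.
That holds through level 2 (233 ≥ 162) but not at 3 (146 < 260).

2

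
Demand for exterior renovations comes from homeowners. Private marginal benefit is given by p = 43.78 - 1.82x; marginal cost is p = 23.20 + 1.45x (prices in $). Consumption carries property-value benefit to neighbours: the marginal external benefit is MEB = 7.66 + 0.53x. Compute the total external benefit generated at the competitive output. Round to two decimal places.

$58.71

Market equilibrium (private): 23.20 + 1.45x = 43.78 - 1.82x → x_m = 6.2936.
Total external benefit = ∫₀^{x_m} (7.66 + 0.53x) dx = 7.66×6.2936 + ½×0.53×6.2936² = 58.7055.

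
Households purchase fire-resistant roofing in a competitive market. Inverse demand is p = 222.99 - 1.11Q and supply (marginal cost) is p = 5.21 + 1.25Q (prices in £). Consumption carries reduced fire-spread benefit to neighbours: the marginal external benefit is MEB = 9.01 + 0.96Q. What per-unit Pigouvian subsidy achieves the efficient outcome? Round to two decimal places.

Social marginal benefit = demand + MEB = 232.00 - 0.15Q.
Set SMB = MC: 232.00 - 0.15Q = 5.21 + 1.25Q → Q* = 161.9929.
The Pigouvian subsidy equals MEB at Q*: 9.01 + 0.96×161.9929 = 164.5232.

subsidy = £164.52 per unit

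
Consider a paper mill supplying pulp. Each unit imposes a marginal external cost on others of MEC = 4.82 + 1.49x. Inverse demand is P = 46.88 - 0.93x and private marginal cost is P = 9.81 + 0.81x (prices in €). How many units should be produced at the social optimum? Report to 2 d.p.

x* = 9.98

Social marginal cost = private MC + MEC = 14.63 + 2.30x.
Set SMC = demand: 14.63 + 2.30x = 46.88 - 0.93x → x* = 9.9845.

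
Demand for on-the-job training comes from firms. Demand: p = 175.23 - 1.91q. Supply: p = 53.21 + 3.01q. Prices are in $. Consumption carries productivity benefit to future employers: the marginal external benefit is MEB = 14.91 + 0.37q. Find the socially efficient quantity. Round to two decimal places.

q* = 30.09

Social marginal benefit = demand + MEB = 190.14 - 1.54q.
Set SMB = MC: 190.14 - 1.54q = 53.21 + 3.01q → q* = 30.0945.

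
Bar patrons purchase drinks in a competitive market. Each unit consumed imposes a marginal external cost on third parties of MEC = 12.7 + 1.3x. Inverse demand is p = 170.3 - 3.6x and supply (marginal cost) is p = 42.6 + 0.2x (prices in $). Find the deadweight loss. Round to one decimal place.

Market equilibrium (private): 42.6 + 0.2x = 170.3 - 3.6x → x_m = 33.6053.
Social marginal benefit = demand − MEC = 157.6 - 4.9x.
Set SMB = MC: 157.6 - 4.9x = 42.6 + 0.2x → x* = 22.5490.
Height of the DWL triangle at x_m is MC(x_m) − SMB(x_m) = MEC(x_m) = 56.3868.
DWL = ½ × 11.0563 × 56.3868 = 311.7147.

DWL = $311.7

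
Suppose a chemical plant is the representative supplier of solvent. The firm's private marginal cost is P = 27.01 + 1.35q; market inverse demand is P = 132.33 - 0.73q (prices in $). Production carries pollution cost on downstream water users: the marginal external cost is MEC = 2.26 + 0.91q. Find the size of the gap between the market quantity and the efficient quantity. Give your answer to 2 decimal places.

16.17 units

Market equilibrium (private): 27.01 + 1.35q = 132.33 - 0.73q → q_m = 50.6346.
Social marginal cost = private MC + MEC = 29.27 + 2.26q.
Set SMC = demand: 29.27 + 2.26q = 132.33 - 0.73q → q* = 34.4682.
Gap = |50.6346 − 34.4682| = 16.1664.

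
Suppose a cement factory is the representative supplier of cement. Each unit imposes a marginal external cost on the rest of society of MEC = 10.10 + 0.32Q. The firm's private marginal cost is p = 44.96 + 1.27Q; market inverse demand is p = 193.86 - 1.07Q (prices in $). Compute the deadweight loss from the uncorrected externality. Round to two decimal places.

Market equilibrium (private): 44.96 + 1.27Q = 193.86 - 1.07Q → Q_m = 63.6325.
Social marginal cost = private MC + MEC = 55.06 + 1.59Q.
Set SMC = demand: 55.06 + 1.59Q = 193.86 - 1.07Q → Q* = 52.1805.
Between Q* and Q_m the wedge SMC − demand runs linearly from 0 to MEC(Q_m), so the loss is a triangle.
DWL = ½ × 11.4520 × 30.4624 = 174.4277.

DWL = $174.43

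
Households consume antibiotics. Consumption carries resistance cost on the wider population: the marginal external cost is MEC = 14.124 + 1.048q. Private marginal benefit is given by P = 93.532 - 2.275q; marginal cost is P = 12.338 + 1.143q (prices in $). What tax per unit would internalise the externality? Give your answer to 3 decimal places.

Social marginal benefit = demand − MEC = 79.408 - 3.323q.
Set SMB = MC: 79.408 - 3.323q = 12.338 + 1.143q → q* = 15.0179.
The Pigouvian tax equals MEC at q*: 14.124 + 1.048×15.0179 = 29.8628.

tax = $29.863 per unit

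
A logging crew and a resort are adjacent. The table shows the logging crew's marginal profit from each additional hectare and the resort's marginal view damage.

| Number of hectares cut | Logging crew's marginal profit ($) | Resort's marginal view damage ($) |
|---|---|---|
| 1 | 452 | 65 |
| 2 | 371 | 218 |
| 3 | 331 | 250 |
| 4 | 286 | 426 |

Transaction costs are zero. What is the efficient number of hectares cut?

Bargaining reaches the level where marginal profit last exceeds marginal view damage.
That holds through level 3 (331 ≥ 250) but not at 4 (286 < 426).

3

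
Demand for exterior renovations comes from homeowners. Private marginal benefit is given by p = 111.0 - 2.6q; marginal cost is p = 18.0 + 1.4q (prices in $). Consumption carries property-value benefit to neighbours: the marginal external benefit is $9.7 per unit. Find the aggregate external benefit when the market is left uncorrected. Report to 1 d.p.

$225.5

Market equilibrium (private): 18.0 + 1.4q = 111.0 - 2.6q → q_m = 23.2500.
Total external benefit = MEB × q_m = 9.7 × 23.2500 = 225.5250.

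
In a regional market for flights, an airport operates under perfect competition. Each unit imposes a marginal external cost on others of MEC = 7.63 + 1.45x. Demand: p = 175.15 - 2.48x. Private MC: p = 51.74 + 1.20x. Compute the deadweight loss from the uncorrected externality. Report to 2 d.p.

Market equilibrium (private): 51.74 + 1.20x = 175.15 - 2.48x → x_m = 33.5353.
Social marginal cost = private MC + MEC = 59.37 + 2.65x.
Set SMC = demand: 59.37 + 2.65x = 175.15 - 2.48x → x* = 22.5692.
The welfare-loss triangle has base |x_m − x*| and height MEC(x_m) (the vertical gap between SMC and demand is zero at x* and MEC at x_m).
DWL = ½ × 10.9661 × 56.2562 = 308.4556.

DWL = 308.46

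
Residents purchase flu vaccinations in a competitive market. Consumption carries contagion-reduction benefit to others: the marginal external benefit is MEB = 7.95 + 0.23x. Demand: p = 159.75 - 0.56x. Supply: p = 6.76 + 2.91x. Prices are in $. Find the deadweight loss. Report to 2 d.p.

DWL = $50.50

Market equilibrium (private): 6.76 + 2.91x = 159.75 - 0.56x → x_m = 44.0893.
Social marginal benefit = demand + MEB = 167.70 - 0.33x.
Set SMB = MC: 167.70 - 0.33x = 6.76 + 2.91x → x* = 49.6728.
The welfare-loss triangle has base |x_m − x*| and height MEB(x_m) (the vertical gap between SMB and MC is zero at x* and MEB at x_m).
DWL = ½ × 5.5835 × 18.0905 = 50.5042.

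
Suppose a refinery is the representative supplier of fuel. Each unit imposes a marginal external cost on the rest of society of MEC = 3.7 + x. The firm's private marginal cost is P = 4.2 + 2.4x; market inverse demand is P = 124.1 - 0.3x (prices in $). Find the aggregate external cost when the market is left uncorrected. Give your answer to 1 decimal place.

$1150.3

Market equilibrium (private): 4.2 + 2.4x = 124.1 - 0.3x → x_m = 44.4074.
Total external cost = ∫₀^{x_m} (3.7 + 1.0x) dx = 3.7×44.4074 + ½×1.0×44.4074² = 1150.3160.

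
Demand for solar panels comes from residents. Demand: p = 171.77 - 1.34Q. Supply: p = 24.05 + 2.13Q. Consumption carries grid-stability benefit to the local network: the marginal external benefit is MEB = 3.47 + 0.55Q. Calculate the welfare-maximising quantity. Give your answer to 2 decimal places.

Social marginal benefit = demand + MEB = 175.24 - 0.79Q.
Set SMB = MC: 175.24 - 0.79Q = 24.05 + 2.13Q → Q* = 51.7774.

Q* = 51.78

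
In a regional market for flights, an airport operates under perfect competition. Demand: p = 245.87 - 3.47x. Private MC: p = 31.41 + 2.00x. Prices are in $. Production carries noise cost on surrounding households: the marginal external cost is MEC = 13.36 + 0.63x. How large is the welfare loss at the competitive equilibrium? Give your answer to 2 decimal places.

Market equilibrium (private): 31.41 + 2.00x = 245.87 - 3.47x → x_m = 39.2066.
Social marginal cost = private MC + MEC = 44.77 + 2.63x.
Set SMC = demand: 44.77 + 2.63x = 245.87 - 3.47x → x* = 32.9672.
Between x* and x_m the wedge SMC − demand runs linearly from 0 to MEC(x_m), so the loss is a triangle.
DWL = ½ × 6.2394 × 38.0601 = 118.7361.

DWL = $118.74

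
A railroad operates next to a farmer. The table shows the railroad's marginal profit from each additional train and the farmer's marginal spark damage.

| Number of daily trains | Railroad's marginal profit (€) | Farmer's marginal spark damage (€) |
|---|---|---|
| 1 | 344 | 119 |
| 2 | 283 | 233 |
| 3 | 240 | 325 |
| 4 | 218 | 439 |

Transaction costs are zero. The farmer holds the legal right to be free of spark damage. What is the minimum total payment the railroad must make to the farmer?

Efficient level: marginal profit ≥ marginal spark damage through level 2, so k* = 2.
With the farmer holding the right, the railroad must at least compensate total damage at k*: 119 + 233 = 352.

€352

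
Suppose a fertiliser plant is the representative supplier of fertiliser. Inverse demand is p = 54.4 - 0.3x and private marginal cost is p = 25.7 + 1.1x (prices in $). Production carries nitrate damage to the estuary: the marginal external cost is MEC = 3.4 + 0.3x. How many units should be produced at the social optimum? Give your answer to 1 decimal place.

x* = 14.9

Social marginal cost = private MC + MEC = 29.1 + 1.4x.
Set SMC = demand: 29.1 + 1.4x = 54.4 - 0.3x → x* = 14.8824.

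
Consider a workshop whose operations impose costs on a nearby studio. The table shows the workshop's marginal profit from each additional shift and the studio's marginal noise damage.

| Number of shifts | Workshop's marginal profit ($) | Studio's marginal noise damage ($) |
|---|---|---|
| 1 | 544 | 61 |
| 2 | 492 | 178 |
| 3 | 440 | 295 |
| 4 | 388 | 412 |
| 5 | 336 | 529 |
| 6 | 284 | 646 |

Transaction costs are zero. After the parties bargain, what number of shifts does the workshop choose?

Bargaining reaches the level where marginal profit last exceeds marginal noise damage.
That holds through level 3 (440 ≥ 295) but not at 4 (388 < 412).

3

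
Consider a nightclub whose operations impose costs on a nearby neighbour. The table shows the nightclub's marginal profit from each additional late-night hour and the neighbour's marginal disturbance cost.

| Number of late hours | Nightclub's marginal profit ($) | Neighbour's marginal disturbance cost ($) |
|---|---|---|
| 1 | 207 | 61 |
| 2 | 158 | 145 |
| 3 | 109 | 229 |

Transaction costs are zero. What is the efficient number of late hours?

2

Bargaining reaches the level where marginal profit last exceeds marginal disturbance cost.
That holds through level 2 (158 ≥ 145) but not at 3 (109 < 229).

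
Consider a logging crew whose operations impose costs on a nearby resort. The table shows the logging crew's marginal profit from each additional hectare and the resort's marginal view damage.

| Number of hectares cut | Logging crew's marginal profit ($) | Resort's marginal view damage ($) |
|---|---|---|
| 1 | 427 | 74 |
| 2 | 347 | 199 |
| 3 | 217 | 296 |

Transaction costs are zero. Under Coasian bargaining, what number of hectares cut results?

2

Bargaining reaches the level where marginal profit last exceeds marginal view damage.
That holds through level 2 (347 ≥ 199) but not at 3 (217 < 296).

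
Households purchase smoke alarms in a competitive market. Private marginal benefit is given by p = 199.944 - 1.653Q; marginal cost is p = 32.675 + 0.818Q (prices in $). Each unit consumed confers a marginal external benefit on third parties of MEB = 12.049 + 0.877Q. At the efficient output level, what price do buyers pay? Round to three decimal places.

Social marginal benefit = demand + MEB = 211.993 - 0.776Q.
Set SMB = MC: 211.993 - 0.776Q = 32.675 + 0.818Q → Q* = 112.4956.
Consumer price on the demand curve at Q*: 199.944 − 1.653×112.4956 = 13.9888.

P = $13.989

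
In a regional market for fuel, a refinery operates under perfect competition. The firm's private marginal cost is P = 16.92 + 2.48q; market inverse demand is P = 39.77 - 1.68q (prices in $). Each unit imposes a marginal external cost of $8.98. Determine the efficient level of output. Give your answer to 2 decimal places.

Social marginal cost = private MC + MEC = 25.90 + 2.48q.
Set SMC = demand: 25.90 + 2.48q = 39.77 - 1.68q → q* = 3.3341.

q* = 3.33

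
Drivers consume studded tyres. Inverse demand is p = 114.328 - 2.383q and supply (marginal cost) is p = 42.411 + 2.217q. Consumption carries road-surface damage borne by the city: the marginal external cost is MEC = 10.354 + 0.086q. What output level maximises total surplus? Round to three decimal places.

q* = 13.138

Social marginal benefit = demand − MEC = 103.974 - 2.469q.
Set SMB = MC: 103.974 - 2.469q = 42.411 + 2.217q → q* = 13.1376.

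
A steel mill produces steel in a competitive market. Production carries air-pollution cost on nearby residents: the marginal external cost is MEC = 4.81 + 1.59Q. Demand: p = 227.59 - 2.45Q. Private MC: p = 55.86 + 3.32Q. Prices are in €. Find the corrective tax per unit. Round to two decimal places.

tax = €40.87 per unit

Social marginal cost = private MC + MEC = 60.67 + 4.91Q.
Set SMC = demand: 60.67 + 4.91Q = 227.59 - 2.45Q → Q* = 22.6793.
The Pigouvian tax equals MEC at Q*: 4.81 + 1.59×22.6793 = 40.8701.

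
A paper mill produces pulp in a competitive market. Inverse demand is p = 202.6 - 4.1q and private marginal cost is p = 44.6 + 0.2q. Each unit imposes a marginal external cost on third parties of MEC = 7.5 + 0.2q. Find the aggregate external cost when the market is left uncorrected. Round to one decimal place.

Market equilibrium (private): 44.6 + 0.2q = 202.6 - 4.1q → q_m = 36.7442.
Total external cost = ∫₀^{q_m} (7.5 + 0.2q) dq = 7.5×36.7442 + ½×0.2×36.7442² = 410.5951.

410.6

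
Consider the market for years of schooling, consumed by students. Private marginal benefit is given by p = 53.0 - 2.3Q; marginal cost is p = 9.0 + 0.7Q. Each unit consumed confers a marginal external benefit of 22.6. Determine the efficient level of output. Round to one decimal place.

Q* = 22.2

Social marginal benefit = demand + MEB = 75.6 - 2.3Q.
Set SMB = MC: 75.6 - 2.3Q = 9.0 + 0.7Q → Q* = 22.2000.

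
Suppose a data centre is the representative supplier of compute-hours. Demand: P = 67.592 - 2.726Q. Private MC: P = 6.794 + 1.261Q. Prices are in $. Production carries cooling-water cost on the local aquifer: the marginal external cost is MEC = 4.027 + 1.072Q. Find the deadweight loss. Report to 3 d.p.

Market equilibrium (private): 6.794 + 1.261Q = 67.592 - 2.726Q → Q_m = 15.2491.
Social marginal cost = private MC + MEC = 10.821 + 2.333Q.
Set SMC = demand: 10.821 + 2.333Q = 67.592 - 2.726Q → Q* = 11.2218.
Between Q* and Q_m the wedge SMC − demand runs linearly from 0 to MEC(Q_m), so the loss is a triangle.
DWL = ½ × 4.0273 × 20.3740 = 41.0261.

DWL = $41.026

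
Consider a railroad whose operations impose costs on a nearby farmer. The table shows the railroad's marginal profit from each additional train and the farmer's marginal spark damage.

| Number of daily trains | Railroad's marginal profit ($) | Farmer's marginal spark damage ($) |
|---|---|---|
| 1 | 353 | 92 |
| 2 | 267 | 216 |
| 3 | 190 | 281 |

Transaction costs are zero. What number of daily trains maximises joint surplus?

Bargaining reaches the level where marginal profit last exceeds marginal spark damage.
That holds through level 2 (267 ≥ 216) but not at 3 (190 < 281).

2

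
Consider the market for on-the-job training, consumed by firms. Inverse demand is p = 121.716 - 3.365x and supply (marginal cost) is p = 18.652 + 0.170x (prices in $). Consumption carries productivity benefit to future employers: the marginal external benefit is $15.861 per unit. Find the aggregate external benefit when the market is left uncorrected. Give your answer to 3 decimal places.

Market equilibrium (private): 18.652 + 0.170x = 121.716 - 3.365x → x_m = 29.1553.
Total external benefit = MEB × x_m = 15.861 × 29.1553 = 462.4322.

$462.432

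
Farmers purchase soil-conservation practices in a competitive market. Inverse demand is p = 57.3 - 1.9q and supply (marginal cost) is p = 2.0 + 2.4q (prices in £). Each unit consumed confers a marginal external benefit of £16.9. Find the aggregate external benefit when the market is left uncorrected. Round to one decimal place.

Market equilibrium (private): 2.0 + 2.4q = 57.3 - 1.9q → q_m = 12.8605.
Total external benefit = MEB × q_m = 16.9 × 12.8605 = 217.3425.

£217.3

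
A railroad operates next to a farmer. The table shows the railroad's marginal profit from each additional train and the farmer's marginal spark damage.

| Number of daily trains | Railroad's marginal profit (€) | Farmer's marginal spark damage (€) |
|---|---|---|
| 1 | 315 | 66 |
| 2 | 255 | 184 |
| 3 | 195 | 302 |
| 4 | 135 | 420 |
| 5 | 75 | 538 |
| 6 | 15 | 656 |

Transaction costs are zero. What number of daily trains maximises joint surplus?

Bargaining reaches the level where marginal profit last exceeds marginal spark damage.
That holds through level 2 (255 ≥ 184) but not at 3 (195 < 302).

2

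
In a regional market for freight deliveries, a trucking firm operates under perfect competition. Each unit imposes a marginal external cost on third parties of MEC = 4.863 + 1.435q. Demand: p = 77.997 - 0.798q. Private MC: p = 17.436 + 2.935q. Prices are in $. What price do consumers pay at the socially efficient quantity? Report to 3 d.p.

P = $69.397

Social marginal cost = private MC + MEC = 22.299 + 4.370q.
Set SMC = demand: 22.299 + 4.370q = 77.997 - 0.798q → q* = 10.7775.
Consumer price on the demand curve at q*: 77.997 − 0.798×10.7775 = 69.3966.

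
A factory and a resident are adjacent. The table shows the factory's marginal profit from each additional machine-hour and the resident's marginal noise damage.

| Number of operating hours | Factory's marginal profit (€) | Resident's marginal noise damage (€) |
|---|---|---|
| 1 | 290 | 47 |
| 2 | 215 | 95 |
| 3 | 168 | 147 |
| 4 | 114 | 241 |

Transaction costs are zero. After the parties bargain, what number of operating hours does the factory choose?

3

Bargaining reaches the level where marginal profit last exceeds marginal noise damage.
That holds through level 3 (168 ≥ 147) but not at 4 (114 < 241).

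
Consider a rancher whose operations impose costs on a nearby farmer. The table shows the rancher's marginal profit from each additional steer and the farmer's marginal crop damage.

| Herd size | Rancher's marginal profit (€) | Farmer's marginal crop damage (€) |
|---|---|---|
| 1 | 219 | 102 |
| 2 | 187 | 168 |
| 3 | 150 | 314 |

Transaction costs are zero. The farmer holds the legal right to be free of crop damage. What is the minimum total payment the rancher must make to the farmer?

€270

Efficient level: marginal profit ≥ marginal crop damage through level 2, so k* = 2.
With the farmer holding the right, the rancher must at least compensate total damage at k*: 102 + 168 = 270.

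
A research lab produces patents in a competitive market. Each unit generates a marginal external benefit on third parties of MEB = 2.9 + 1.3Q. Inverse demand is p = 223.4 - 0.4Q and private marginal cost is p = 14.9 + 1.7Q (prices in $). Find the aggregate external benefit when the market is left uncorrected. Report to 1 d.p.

Market equilibrium (private): 14.9 + 1.7Q = 223.4 - 0.4Q → Q_m = 99.2857.
Total external benefit = ∫₀^{Q_m} (2.9 + 1.3Q) dQ = 2.9×99.2857 + ½×1.3×99.2857² = 6695.4012.

$6695.4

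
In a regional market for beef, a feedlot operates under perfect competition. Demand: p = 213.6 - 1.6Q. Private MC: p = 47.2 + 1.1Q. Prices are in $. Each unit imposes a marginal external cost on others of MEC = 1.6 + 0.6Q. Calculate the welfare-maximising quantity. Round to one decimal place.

Social marginal cost = private MC + MEC = 48.8 + 1.7Q.
Set SMC = demand: 48.8 + 1.7Q = 213.6 - 1.6Q → Q* = 49.9394.

Q* = 49.9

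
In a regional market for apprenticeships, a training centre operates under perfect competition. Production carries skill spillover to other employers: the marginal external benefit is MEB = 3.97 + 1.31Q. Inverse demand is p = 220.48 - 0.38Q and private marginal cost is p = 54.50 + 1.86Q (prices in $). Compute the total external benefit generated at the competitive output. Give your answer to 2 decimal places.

$3890.48

Market equilibrium (private): 54.50 + 1.86Q = 220.48 - 0.38Q → Q_m = 74.0982.
Total external benefit = ∫₀^{Q_m} (3.97 + 1.31Q) dQ = 3.97×74.0982 + ½×1.31×74.0982² = 3890.4757.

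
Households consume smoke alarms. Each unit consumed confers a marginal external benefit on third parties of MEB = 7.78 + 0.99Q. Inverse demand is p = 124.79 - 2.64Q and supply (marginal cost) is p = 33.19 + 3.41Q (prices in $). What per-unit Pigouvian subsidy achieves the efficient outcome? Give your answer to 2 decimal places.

Social marginal benefit = demand + MEB = 132.57 - 1.65Q.
Set SMB = MC: 132.57 - 1.65Q = 33.19 + 3.41Q → Q* = 19.6403.
The Pigouvian subsidy equals MEB at Q*: 7.78 + 0.99×19.6403 = 27.2239.

subsidy = $27.22 per unit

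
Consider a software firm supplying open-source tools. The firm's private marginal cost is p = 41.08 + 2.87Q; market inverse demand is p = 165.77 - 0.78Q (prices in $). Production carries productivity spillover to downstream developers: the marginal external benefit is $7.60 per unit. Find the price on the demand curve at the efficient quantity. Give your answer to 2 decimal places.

Social marginal cost = private MC − MEB = 33.48 + 2.87Q.
Set SMC = demand: 33.48 + 2.87Q = 165.77 - 0.78Q → Q* = 36.2438.
Consumer price on the demand curve at Q*: 165.77 − 0.78×36.2438 = 137.4998.

P = $137.50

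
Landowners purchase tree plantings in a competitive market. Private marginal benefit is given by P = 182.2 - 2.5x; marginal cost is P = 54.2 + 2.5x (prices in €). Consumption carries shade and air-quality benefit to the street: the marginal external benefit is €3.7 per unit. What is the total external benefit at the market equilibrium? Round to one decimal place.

€94.7

Market equilibrium (private): 54.2 + 2.5x = 182.2 - 2.5x → x_m = 25.6000.
Total external benefit = MEB × x_m = 3.7 × 25.6000 = 94.7200.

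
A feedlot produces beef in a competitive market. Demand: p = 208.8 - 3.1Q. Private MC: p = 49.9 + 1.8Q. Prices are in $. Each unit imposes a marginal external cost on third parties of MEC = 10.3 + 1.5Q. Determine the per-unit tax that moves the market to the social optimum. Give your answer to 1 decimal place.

Social marginal cost = private MC + MEC = 60.2 + 3.3Q.
Set SMC = demand: 60.2 + 3.3Q = 208.8 - 3.1Q → Q* = 23.2188.
The Pigouvian tax equals MEC at Q*: 10.3 + 1.5×23.2188 = 45.1282.

tax = $45.1 per unit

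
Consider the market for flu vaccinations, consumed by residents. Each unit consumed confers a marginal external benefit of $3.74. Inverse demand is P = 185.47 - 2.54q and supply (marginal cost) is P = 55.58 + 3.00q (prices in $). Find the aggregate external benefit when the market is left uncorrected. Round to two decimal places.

$87.69

Market equilibrium (private): 55.58 + 3.00q = 185.47 - 2.54q → q_m = 23.4458.
Total external benefit = MEB × q_m = 3.74 × 23.4458 = 87.6873.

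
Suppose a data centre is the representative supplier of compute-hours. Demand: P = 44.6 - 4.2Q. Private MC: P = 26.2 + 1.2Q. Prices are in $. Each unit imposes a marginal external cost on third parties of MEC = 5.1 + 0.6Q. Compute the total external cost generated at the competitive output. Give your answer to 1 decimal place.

Market equilibrium (private): 26.2 + 1.2Q = 44.6 - 4.2Q → Q_m = 3.4074.
Total external cost = ∫₀^{Q_m} (5.1 + 0.6Q) dQ = 5.1×3.4074 + ½×0.6×3.4074² = 20.8609.

$20.9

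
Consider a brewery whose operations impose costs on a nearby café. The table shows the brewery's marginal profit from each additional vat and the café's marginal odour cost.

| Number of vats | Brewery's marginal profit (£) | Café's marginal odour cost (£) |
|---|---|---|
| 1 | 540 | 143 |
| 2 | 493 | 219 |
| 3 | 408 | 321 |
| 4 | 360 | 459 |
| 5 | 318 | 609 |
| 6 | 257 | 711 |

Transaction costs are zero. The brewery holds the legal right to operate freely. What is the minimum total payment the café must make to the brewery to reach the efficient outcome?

£935

Left alone the brewery would choose level 6 (marginal profit stays positive).
Efficient level: k* = 3 (marginal profit ≥ marginal odour cost through 3).
The café must at least cover the brewery's forgone profit from cutting 6→3: 360 + 318 + 257 = 935.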